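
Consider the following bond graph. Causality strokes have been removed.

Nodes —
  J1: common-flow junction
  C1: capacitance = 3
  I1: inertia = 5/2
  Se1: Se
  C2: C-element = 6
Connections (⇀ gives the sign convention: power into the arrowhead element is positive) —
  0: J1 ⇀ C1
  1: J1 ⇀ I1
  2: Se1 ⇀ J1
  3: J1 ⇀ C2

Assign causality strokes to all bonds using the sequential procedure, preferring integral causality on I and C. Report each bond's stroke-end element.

bond 0 |J1
bond 1 |I1
bond 2 |J1
bond 3 |J1

bond 2 stroke at J1  (source Se1 imposes e)
bond 0 stroke at J1  (C1: C, integral causality)
bond 1 stroke at I1  (I1 integral (f out))
bond 3 stroke at J1  (1-jn J1 has f-setter on 1)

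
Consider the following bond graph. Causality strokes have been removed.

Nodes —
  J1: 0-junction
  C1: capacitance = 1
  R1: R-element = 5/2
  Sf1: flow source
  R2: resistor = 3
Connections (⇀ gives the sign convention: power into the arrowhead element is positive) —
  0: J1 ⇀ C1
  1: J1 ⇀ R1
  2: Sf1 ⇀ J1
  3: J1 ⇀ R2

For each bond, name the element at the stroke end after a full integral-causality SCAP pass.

#0 |J1
#1 |R1
#2 |Sf1
#3 |R2

#2 stroke→Sf1  (Sf1 fixes flow; stroke at Sf1)
#0 stroke→J1  (C1: C, integral causality)
#1 stroke→R1  (common-e at J1 fixed by 0)
#3 stroke→R2  (J1 effort already set via bond 0)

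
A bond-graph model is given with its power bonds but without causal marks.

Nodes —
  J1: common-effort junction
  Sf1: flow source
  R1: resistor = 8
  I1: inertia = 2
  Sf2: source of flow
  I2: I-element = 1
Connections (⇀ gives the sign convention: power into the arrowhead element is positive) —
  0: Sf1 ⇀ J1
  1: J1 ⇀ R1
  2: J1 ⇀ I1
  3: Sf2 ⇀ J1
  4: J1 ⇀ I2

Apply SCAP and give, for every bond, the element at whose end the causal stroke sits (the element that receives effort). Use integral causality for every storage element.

b0 →Sf1  (source Sf1 imposes f)
b3 →Sf2  (Sf2 fixes flow; stroke at Sf2)
b2 →I1  (I1 integral (f out))
b4 →I2  (prefer integral on I2)
b1 →J1  (J1 needs exactly one e-in)

bond 0 →Sf1
bond 1 →J1
bond 2 →I1
bond 3 →Sf2
bond 4 →I2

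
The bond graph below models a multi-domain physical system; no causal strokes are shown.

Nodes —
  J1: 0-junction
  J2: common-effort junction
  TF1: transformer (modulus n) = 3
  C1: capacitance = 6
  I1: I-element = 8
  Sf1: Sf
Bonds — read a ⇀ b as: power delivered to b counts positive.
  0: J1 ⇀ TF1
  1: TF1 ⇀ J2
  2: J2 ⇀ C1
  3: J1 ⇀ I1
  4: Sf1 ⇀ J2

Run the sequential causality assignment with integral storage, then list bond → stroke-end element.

b4 |Sf1  (Sf1 (Sf) sets flow on bond)
b2 |J2  (prefer integral on C1)
b1 |TF1  (J2 effort already set via bond 2)
b0 |J1  (through TF1, causality passes straight; one stroke at TF1)
b3 |I1  (J1: bond 0 brought effort, rest push out)

bond 0 stroke at J1
bond 1 stroke at TF1
bond 2 stroke at J2
bond 3 stroke at I1
bond 4 stroke at Sf1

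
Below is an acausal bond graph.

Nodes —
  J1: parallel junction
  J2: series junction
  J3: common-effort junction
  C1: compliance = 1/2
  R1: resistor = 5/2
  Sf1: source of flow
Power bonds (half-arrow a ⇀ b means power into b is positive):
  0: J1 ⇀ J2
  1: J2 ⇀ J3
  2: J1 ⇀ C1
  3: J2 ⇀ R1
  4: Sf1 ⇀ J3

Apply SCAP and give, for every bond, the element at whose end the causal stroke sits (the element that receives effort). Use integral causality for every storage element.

bond 0 stroke at J2
bond 1 stroke at J3
bond 2 stroke at J1
bond 3 stroke at J2
bond 4 stroke at Sf1

β4 →Sf1  (Sf1: flow source, stroke at near end)
β1 →J3  (J3: last free bond brings effort in)
β0 →J2  (common-f at J2 fixed by 1)
β3 →J2  (1-jn J2 has f-setter on 1)
β2 →J1  (only one effort-in slot at J1)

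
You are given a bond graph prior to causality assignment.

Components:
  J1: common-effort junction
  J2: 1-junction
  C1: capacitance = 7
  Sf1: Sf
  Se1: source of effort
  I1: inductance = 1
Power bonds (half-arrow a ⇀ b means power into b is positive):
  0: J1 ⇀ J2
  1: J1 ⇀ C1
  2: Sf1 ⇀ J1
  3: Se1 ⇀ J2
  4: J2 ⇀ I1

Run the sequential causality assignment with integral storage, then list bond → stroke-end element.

bond 2 →Sf1  (source Sf1 imposes f)
bond 3 →J2  (Se1 (Se) sets effort on bond)
bond 1 →J1  (C1: C, integral causality)
bond 0 →J2  (J1: bond 1 brought effort, rest push out)
bond 4 →I1  (J2: last free bond brings flow in)

b0 stroke→J2
b1 stroke→J1
b2 stroke→Sf1
b3 stroke→J2
b4 stroke→I1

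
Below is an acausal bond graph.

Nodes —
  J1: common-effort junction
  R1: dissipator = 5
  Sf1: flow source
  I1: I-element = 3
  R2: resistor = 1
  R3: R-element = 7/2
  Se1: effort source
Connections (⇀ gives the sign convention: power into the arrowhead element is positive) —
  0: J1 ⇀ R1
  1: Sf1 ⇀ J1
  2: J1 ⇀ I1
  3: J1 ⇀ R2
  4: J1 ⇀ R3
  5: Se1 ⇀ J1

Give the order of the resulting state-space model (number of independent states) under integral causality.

#1 stroke at Sf1  (source Sf1 imposes f)
#5 stroke at J1  (Se1: effort source, stroke at far end)
#0 stroke at R1  (J1 effort already set via bond 5)
#2 stroke at I1  (common-e at J1 fixed by 5)
#3 stroke at R2  (J1: bond 5 brought effort, rest push out)
#4 stroke at R3  (J1 effort already set via bond 5)

1  (I1 all integral)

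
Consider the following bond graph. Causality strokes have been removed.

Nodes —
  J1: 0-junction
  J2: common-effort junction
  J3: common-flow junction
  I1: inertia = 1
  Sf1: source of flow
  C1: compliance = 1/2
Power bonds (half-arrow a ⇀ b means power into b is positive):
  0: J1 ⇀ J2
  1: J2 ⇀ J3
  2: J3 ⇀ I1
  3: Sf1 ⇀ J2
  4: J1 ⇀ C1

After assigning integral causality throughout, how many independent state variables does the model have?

2  (C1, I1 all integral)

#3 →Sf1  (Sf1 (Sf) sets flow on bond)
#2 →I1  (prefer integral on I1)
#1 →J3  (J3: bond 2 brought flow, rest push out)
#0 →J2  (J2: last free bond brings effort in)
#4 →J1  (J1 needs exactly one e-in)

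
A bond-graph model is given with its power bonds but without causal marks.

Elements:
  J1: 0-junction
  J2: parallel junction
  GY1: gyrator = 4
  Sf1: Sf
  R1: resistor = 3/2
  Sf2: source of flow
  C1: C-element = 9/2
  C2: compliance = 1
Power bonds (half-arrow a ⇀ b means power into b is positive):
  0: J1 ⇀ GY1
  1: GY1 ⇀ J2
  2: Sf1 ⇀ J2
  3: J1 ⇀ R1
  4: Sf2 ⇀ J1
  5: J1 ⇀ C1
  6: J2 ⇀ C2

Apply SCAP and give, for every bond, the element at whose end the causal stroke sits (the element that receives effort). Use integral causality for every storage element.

bond 2 →Sf1  (Sf1 (Sf) sets flow on bond)
bond 4 →Sf2  (Sf2 (Sf) sets flow on bond)
bond 5 →J1  (C1: C, integral causality)
bond 0 →GY1  (0-jn J1 has e-setter on 5)
bond 3 →R1  (0-jn J1 has e-setter on 5)
bond 1 →GY1  (through GY1, causality inverts; strokes same side of GY1)
bond 6 →J2  (J2: last free bond brings effort in)

bond 0 stroke at GY1
bond 1 stroke at GY1
bond 2 stroke at Sf1
bond 3 stroke at R1
bond 4 stroke at Sf2
bond 5 stroke at J1
bond 6 stroke at J2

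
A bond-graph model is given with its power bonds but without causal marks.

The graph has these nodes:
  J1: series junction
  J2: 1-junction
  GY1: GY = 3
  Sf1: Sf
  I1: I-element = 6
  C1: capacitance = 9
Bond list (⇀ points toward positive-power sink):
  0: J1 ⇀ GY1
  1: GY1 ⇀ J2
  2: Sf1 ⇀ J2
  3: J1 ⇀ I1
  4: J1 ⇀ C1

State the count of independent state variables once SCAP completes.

b2 stroke→Sf1  (source Sf1 imposes f)
b1 stroke→J2  (J2 flow already set via bond 2)
b0 stroke→J1  (GY1: gyrator matches bond 1)
b3 stroke→I1  (I1 outputs flow p/I1)
b4 stroke→J1  (J1: bond 3 brought flow, rest push out)

2  (C1, I1 all integral)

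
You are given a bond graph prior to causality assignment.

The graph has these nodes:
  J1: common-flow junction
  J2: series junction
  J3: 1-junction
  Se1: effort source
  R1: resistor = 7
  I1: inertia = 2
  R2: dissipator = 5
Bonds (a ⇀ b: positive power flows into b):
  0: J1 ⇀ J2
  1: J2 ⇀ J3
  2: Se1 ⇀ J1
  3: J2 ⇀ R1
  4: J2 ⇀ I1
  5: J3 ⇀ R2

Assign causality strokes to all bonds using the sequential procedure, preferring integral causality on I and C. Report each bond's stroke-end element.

β2 →J1  (Se1 fixes effort; stroke away)
β0 →J2  (J1 needs exactly one f-in)
β4 →I1  (I1 outputs flow p/I1)
β1 →J2  (common-f at J2 fixed by 4)
β3 →J2  (J2: bond 4 brought flow, rest push out)
β5 →J3  (1-jn J3 has f-setter on 1)

#0 →J2
#1 →J2
#2 →J1
#3 →J2
#4 →I1
#5 →J3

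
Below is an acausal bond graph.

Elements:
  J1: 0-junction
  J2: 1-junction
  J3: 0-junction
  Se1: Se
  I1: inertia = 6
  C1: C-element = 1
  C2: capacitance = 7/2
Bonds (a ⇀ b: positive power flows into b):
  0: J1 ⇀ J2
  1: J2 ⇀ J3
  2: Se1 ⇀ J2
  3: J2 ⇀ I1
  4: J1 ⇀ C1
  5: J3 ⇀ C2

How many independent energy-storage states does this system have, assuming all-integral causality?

3  (C1, C2, I1 all integral)

#2 stroke at J2  (Se1 fixes effort; stroke away)
#3 stroke at I1  (I1 outputs flow p/I1)
#0 stroke at J2  (1-jn J2 has f-setter on 3)
#1 stroke at J2  (J2 flow already set via bond 3)
#5 stroke at J3  (J3 needs exactly one e-in)
#4 stroke at J1  (only one effort-in slot at J1)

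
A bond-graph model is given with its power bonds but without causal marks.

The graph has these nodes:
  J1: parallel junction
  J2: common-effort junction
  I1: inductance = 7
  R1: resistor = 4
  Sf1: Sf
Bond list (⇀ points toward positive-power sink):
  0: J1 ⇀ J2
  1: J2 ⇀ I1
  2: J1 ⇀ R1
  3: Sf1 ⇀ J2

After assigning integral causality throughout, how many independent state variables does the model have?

β3 stroke at Sf1  (source Sf1 imposes f)
β1 stroke at I1  (I1 outputs flow p/I1)
β0 stroke at J2  (J2: last free bond brings effort in)
β2 stroke at J1  (only one effort-in slot at J1)

1  (I1 all integral)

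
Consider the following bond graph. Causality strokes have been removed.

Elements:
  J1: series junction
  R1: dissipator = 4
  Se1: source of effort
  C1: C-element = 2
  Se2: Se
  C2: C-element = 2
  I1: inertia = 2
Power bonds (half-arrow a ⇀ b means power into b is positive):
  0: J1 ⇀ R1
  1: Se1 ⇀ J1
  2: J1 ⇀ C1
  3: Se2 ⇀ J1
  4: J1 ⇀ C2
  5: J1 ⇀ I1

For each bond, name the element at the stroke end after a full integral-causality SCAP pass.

#1 |J1  (Se1: effort source, stroke at far end)
#3 |J1  (Se2: effort source, stroke at far end)
#2 |J1  (prefer integral on C1)
#4 |J1  (C2: C, integral causality)
#5 |I1  (I1 outputs flow p/I1)
#0 |J1  (J1: bond 5 brought flow, rest push out)

bond 0 →J1
bond 1 →J1
bond 2 →J1
bond 3 →J1
bond 4 →J1
bond 5 →I1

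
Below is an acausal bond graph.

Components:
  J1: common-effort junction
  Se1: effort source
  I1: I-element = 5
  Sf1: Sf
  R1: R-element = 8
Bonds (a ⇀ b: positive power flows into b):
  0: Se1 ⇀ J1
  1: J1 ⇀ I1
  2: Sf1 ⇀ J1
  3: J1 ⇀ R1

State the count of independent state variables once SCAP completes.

b0 stroke at J1  (Se1 (Se) sets effort on bond)
b2 stroke at Sf1  (Sf1 (Sf) sets flow on bond)
b1 stroke at I1  (J1 effort already set via bond 0)
b3 stroke at R1  (J1 effort already set via bond 0)

1  (I1 all integral)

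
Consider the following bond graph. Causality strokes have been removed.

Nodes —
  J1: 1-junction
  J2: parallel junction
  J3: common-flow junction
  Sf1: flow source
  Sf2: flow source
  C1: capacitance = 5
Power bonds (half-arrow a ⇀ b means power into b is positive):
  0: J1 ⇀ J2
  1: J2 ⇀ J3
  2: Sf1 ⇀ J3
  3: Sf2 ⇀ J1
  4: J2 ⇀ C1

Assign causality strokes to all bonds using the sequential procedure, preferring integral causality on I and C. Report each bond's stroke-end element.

#0 stroke at J1
#1 stroke at J3
#2 stroke at Sf1
#3 stroke at Sf2
#4 stroke at J2

bond 2 →Sf1  (source Sf1 imposes f)
bond 3 →Sf2  (Sf2: flow source, stroke at near end)
bond 0 →J1  (J1: bond 3 brought flow, rest push out)
bond 1 →J3  (J3: bond 2 brought flow, rest push out)
bond 4 →J2  (only one effort-in slot at J2)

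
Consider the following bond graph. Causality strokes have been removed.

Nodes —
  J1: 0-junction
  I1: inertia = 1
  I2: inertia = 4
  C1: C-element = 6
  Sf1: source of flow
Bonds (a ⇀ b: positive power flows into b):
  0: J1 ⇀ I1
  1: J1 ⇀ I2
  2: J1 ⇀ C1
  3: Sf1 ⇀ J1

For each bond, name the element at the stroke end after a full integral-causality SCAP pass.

β3 stroke at Sf1  (source Sf1 imposes f)
β0 stroke at I1  (prefer integral on I1)
β1 stroke at I2  (prefer integral on I2)
β2 stroke at J1  (J1 needs exactly one e-in)

β0 stroke→I1
β1 stroke→I2
β2 stroke→J1
β3 stroke→Sf1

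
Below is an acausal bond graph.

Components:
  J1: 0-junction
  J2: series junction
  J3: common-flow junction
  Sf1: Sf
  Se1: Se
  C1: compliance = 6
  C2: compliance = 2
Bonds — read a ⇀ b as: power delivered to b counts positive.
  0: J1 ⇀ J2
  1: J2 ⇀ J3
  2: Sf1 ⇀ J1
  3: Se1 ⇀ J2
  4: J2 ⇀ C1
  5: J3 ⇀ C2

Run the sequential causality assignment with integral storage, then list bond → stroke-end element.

β0 →J1
β1 →J2
β2 →Sf1
β3 →J2
β4 →J2
β5 →J3

b2 |Sf1  (Sf1 (Sf) sets flow on bond)
b3 |J2  (Se1: effort source, stroke at far end)
b0 |J1  (J1 needs exactly one e-in)
b1 |J2  (J2 flow already set via bond 0)
b4 |J2  (J2: bond 0 brought flow, rest push out)
b5 |J3  (J3: bond 1 brought flow, rest push out)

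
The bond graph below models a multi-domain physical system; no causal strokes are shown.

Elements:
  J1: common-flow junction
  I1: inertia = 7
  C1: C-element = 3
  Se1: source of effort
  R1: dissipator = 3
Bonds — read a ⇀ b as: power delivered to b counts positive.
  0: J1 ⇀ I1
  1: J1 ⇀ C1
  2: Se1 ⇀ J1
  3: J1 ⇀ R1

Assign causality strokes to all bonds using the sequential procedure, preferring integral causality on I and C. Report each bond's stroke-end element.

b2 stroke→J1  (Se1 (Se) sets effort on bond)
b0 stroke→I1  (prefer integral on I1)
b1 stroke→J1  (1-jn J1 has f-setter on 0)
b3 stroke→J1  (common-f at J1 fixed by 0)

b0 stroke at I1
b1 stroke at J1
b2 stroke at J1
b3 stroke at J1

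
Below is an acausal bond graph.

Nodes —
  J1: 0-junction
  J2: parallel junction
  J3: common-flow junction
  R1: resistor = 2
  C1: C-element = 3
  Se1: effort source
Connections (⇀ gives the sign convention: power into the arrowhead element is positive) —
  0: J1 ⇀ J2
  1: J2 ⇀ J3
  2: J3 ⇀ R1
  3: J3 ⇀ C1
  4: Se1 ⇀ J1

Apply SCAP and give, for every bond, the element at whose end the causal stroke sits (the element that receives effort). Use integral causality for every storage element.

#0 stroke at J2
#1 stroke at J3
#2 stroke at R1
#3 stroke at J3
#4 stroke at J1

b4 stroke→J1  (source Se1 imposes e)
b0 stroke→J2  (J1: bond 4 brought effort, rest push out)
b1 stroke→J3  (0-jn J2 has e-setter on 0)
b3 stroke→J3  (C1: C, integral causality)
b2 stroke→R1  (only one flow-in slot at J3)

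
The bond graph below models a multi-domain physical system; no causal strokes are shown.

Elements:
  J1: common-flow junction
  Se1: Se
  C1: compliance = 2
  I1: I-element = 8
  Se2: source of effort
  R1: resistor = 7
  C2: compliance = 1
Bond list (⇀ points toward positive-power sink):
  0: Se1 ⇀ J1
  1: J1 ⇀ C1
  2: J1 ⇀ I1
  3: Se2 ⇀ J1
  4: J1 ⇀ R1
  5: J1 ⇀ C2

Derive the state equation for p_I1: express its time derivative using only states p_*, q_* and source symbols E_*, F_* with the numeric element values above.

#0 stroke at J1  (source Se1 imposes e)
#3 stroke at J1  (source Se2 imposes e)
#1 stroke at J1  (C1 outputs effort q/C1)
#2 stroke at I1  (I1 outputs flow p/I1)
#4 stroke at J1  (1-jn J1 has f-setter on 2)
#5 stroke at J1  (common-f at J1 fixed by 2)

dp_I1/dt = E_Se1 + E_Se2 - 7*p_I1/8 - q_C1/2 - q_C2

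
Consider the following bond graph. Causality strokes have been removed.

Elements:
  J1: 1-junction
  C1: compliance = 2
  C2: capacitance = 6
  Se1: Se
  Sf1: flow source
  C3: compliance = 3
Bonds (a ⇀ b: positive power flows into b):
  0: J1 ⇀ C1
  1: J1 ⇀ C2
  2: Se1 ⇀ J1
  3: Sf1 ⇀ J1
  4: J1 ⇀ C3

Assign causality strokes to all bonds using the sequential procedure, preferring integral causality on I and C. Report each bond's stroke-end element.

#2 stroke→J1  (source Se1 imposes e)
#3 stroke→Sf1  (source Sf1 imposes f)
#0 stroke→J1  (1-jn J1 has f-setter on 3)
#1 stroke→J1  (common-f at J1 fixed by 3)
#4 stroke→J1  (common-f at J1 fixed by 3)

bond 0 →J1
bond 1 →J1
bond 2 →J1
bond 3 →Sf1
bond 4 →J1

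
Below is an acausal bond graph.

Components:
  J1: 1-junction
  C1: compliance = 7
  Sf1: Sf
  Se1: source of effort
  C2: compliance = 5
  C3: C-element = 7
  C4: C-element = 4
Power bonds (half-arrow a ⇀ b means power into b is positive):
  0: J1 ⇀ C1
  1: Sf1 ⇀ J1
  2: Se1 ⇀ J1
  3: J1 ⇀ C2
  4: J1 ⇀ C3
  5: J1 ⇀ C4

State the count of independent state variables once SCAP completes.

b1 →Sf1  (Sf1: flow source, stroke at near end)
b2 →J1  (Se1 fixes effort; stroke away)
b0 →J1  (J1 flow already set via bond 1)
b3 →J1  (J1: bond 1 brought flow, rest push out)
b4 →J1  (J1: bond 1 brought flow, rest push out)
b5 →J1  (1-jn J1 has f-setter on 1)

4  (C1, C2, C3, C4 all integral)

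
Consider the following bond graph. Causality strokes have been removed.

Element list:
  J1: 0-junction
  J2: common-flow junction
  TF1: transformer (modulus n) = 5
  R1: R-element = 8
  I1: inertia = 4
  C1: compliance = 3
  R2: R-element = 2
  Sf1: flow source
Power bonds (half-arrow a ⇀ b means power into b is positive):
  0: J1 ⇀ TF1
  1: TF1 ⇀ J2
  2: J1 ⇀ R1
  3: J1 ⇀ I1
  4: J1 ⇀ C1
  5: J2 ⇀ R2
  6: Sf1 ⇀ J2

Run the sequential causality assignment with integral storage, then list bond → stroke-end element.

β6 →Sf1  (source Sf1 imposes f)
β1 →J2  (J2: bond 6 brought flow, rest push out)
β5 →J2  (1-jn J2 has f-setter on 6)
β0 →TF1  (TF1 one-in-one-out from 1)
β3 →I1  (prefer integral on I1)
β4 →J1  (prefer integral on C1)
β2 →R1  (0-jn J1 has e-setter on 4)

b0 |TF1
b1 |J2
b2 |R1
b3 |I1
b4 |J1
b5 |J2
b6 |Sf1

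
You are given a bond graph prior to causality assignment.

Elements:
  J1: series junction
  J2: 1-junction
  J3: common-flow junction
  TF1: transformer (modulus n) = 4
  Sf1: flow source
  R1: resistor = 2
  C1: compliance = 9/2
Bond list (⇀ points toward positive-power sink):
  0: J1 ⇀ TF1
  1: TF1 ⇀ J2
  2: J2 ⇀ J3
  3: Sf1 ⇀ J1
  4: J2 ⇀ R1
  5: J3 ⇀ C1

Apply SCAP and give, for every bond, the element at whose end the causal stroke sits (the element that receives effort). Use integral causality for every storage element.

#0 stroke→J1
#1 stroke→TF1
#2 stroke→J2
#3 stroke→Sf1
#4 stroke→J2
#5 stroke→J3

#3 stroke at Sf1  (Sf1 fixes flow; stroke at Sf1)
#0 stroke at J1  (J1: bond 3 brought flow, rest push out)
#1 stroke at TF1  (through TF1, causality passes straight; one stroke at TF1)
#2 stroke at J2  (1-jn J2 has f-setter on 1)
#4 stroke at J2  (common-f at J2 fixed by 1)
#5 stroke at J3  (J3 flow already set via bond 2)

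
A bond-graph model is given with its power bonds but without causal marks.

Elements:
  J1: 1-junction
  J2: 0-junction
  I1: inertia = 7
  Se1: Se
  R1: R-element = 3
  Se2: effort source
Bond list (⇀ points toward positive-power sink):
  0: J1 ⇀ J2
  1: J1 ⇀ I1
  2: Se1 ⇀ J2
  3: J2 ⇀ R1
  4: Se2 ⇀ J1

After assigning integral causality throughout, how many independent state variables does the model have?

1  (I1 all integral)

bond 2 stroke at J2  (Se1: effort source, stroke at far end)
bond 4 stroke at J1  (Se2: effort source, stroke at far end)
bond 0 stroke at J1  (0-jn J2 has e-setter on 2)
bond 3 stroke at R1  (J2 effort already set via bond 2)
bond 1 stroke at I1  (only one flow-in slot at J1)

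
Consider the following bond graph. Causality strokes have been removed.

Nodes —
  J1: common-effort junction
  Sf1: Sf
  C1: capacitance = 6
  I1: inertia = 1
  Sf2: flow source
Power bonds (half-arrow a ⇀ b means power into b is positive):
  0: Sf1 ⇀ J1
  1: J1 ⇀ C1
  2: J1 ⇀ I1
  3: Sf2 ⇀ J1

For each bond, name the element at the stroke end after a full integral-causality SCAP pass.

b0 stroke→Sf1
b1 stroke→J1
b2 stroke→I1
b3 stroke→Sf2

b0 stroke at Sf1  (Sf1 (Sf) sets flow on bond)
b3 stroke at Sf2  (Sf2 (Sf) sets flow on bond)
b1 stroke at J1  (prefer integral on C1)
b2 stroke at I1  (0-jn J1 has e-setter on 1)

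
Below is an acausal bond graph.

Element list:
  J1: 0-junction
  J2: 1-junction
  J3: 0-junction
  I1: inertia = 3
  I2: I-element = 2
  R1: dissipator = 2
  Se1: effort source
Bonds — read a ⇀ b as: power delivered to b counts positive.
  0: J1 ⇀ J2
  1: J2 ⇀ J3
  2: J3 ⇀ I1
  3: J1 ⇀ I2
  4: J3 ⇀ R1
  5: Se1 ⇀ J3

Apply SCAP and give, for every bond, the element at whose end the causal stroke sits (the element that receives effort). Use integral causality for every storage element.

β5 stroke at J3  (Se1: effort source, stroke at far end)
β1 stroke at J2  (J3: bond 5 brought effort, rest push out)
β2 stroke at I1  (J3: bond 5 brought effort, rest push out)
β4 stroke at R1  (J3: bond 5 brought effort, rest push out)
β0 stroke at J1  (J2: last free bond brings flow in)
β3 stroke at I2  (J1 effort already set via bond 0)

#0 stroke→J1
#1 stroke→J2
#2 stroke→I1
#3 stroke→I2
#4 stroke→R1
#5 stroke→J3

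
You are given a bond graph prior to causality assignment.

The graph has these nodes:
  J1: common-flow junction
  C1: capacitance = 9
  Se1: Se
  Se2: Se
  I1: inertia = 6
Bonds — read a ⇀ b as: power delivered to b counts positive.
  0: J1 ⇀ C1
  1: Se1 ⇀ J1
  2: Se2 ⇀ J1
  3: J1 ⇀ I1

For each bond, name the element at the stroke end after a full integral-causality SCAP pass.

#1 stroke at J1  (source Se1 imposes e)
#2 stroke at J1  (Se2 fixes effort; stroke away)
#0 stroke at J1  (C1 integral (e out))
#3 stroke at I1  (J1: last free bond brings flow in)

bond 0 |J1
bond 1 |J1
bond 2 |J1
bond 3 |I1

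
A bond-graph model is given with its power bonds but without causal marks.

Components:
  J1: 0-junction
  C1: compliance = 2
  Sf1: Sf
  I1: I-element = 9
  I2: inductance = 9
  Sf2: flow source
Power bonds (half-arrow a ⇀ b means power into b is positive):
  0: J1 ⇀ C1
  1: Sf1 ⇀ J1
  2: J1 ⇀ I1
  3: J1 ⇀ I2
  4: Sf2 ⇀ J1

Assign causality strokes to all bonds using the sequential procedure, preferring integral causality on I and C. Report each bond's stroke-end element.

b0 stroke→J1
b1 stroke→Sf1
b2 stroke→I1
b3 stroke→I2
b4 stroke→Sf2

b1 |Sf1  (Sf1: flow source, stroke at near end)
b4 |Sf2  (Sf2: flow source, stroke at near end)
b0 |J1  (C1 integral (e out))
b2 |I1  (common-e at J1 fixed by 0)
b3 |I2  (0-jn J1 has e-setter on 0)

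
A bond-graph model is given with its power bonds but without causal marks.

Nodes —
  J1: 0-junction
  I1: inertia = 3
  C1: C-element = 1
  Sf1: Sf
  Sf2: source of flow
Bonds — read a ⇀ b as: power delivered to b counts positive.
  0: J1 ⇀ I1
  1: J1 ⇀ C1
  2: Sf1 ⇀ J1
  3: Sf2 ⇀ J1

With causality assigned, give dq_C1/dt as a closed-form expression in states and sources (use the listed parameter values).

dq_C1/dt = F_Sf1 + F_Sf2 - p_I1/3

bond 2 stroke→Sf1  (Sf1 fixes flow; stroke at Sf1)
bond 3 stroke→Sf2  (Sf2: flow source, stroke at near end)
bond 0 stroke→I1  (prefer integral on I1)
bond 1 stroke→J1  (closing 0-jn rule on J1)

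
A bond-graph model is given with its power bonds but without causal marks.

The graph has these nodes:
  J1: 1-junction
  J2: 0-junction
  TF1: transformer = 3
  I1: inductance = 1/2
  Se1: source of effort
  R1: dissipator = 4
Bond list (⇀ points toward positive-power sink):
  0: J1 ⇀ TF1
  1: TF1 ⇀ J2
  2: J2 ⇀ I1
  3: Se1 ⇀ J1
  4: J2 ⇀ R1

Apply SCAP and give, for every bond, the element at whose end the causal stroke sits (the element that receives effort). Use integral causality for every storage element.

bond 0 stroke→TF1
bond 1 stroke→J2
bond 2 stroke→I1
bond 3 stroke→J1
bond 4 stroke→R1

#3 stroke at J1  (Se1: effort source, stroke at far end)
#0 stroke at TF1  (only one flow-in slot at J1)
#1 stroke at J2  (TF1: transformer flips bond 0)
#2 stroke at I1  (common-e at J2 fixed by 1)
#4 stroke at R1  (J2 effort already set via bond 1)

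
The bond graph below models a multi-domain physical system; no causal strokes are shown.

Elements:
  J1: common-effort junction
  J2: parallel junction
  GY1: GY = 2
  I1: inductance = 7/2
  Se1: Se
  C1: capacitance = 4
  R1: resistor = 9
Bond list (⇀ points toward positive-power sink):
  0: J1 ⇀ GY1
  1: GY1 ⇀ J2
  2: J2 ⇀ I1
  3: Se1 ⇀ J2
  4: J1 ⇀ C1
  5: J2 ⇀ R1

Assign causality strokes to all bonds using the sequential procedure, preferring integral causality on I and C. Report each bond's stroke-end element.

β3 →J2  (source Se1 imposes e)
β1 →GY1  (J2: bond 3 brought effort, rest push out)
β2 →I1  (0-jn J2 has e-setter on 3)
β5 →R1  (J2: bond 3 brought effort, rest push out)
β0 →GY1  (through GY1, causality inverts; strokes same side of GY1)
β4 →J1  (J1 needs exactly one e-in)

bond 0 →GY1
bond 1 →GY1
bond 2 →I1
bond 3 →J2
bond 4 →J1
bond 5 →R1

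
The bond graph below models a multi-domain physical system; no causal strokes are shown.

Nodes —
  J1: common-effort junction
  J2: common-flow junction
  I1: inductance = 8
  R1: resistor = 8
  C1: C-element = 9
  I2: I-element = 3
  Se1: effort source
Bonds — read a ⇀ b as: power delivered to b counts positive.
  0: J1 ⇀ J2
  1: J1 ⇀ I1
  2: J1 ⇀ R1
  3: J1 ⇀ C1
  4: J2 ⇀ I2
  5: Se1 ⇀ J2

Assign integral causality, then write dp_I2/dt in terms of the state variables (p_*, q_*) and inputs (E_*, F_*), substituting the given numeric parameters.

dp_I2/dt = E_Se1 + q_C1/9

β5 →J2  (Se1 (Se) sets effort on bond)
β1 →I1  (I1 outputs flow p/I1)
β3 →J1  (C1 outputs effort q/C1)
β0 →J2  (J1 effort already set via bond 3)
β2 →R1  (J1 effort already set via bond 3)
β4 →I2  (closing 1-jn rule on J2)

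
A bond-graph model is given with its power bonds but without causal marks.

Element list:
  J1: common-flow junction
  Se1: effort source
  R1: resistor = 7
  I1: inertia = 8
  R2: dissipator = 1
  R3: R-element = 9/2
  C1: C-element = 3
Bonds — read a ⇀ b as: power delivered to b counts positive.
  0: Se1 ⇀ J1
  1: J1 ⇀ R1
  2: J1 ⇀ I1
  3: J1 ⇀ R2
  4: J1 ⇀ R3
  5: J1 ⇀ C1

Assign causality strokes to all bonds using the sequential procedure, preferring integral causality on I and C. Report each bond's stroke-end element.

β0 |J1
β1 |J1
β2 |I1
β3 |J1
β4 |J1
β5 |J1

β0 |J1  (Se1: effort source, stroke at far end)
β2 |I1  (I1: I, integral causality)
β1 |J1  (J1 flow already set via bond 2)
β3 |J1  (J1: bond 2 brought flow, rest push out)
β4 |J1  (1-jn J1 has f-setter on 2)
β5 |J1  (1-jn J1 has f-setter on 2)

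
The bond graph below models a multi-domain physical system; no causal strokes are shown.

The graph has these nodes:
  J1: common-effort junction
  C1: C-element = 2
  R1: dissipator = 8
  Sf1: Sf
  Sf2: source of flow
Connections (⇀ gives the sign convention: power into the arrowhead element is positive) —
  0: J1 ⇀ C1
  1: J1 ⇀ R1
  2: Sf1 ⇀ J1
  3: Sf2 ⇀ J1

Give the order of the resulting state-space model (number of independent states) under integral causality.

bond 2 stroke→Sf1  (source Sf1 imposes f)
bond 3 stroke→Sf2  (Sf2 fixes flow; stroke at Sf2)
bond 0 stroke→J1  (C1 outputs effort q/C1)
bond 1 stroke→R1  (0-jn J1 has e-setter on 0)

1  (C1 all integral)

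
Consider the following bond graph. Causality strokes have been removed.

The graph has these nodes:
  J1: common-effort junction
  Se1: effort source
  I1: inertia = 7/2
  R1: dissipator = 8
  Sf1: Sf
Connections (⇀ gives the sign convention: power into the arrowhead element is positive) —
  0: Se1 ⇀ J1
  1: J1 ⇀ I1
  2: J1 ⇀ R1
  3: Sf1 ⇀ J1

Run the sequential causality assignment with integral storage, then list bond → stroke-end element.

#0 stroke→J1  (Se1 (Se) sets effort on bond)
#3 stroke→Sf1  (Sf1 (Sf) sets flow on bond)
#1 stroke→I1  (0-jn J1 has e-setter on 0)
#2 stroke→R1  (common-e at J1 fixed by 0)

β0 →J1
β1 →I1
β2 →R1
β3 →Sf1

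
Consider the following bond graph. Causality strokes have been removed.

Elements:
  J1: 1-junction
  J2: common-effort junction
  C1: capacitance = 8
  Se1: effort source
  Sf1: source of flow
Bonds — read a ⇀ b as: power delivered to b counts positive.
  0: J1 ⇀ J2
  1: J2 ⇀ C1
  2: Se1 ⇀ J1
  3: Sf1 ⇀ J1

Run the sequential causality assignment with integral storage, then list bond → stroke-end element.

#0 →J1
#1 →J2
#2 →J1
#3 →Sf1

bond 2 stroke→J1  (Se1 (Se) sets effort on bond)
bond 3 stroke→Sf1  (Sf1: flow source, stroke at near end)
bond 0 stroke→J1  (common-f at J1 fixed by 3)
bond 1 stroke→J2  (J2: last free bond brings effort in)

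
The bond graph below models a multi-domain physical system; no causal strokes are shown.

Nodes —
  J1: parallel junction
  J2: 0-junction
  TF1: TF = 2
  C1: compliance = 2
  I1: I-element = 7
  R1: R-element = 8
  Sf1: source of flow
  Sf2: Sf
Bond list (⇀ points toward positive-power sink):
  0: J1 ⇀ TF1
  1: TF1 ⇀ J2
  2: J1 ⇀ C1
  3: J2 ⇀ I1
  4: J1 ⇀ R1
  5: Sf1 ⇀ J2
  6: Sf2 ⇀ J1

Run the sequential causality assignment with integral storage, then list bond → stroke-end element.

b5 stroke→Sf1  (Sf1: flow source, stroke at near end)
b6 stroke→Sf2  (Sf2 fixes flow; stroke at Sf2)
b2 stroke→J1  (C1: C, integral causality)
b0 stroke→TF1  (J1 effort already set via bond 2)
b4 stroke→R1  (J1 effort already set via bond 2)
b1 stroke→J2  (TF1: transformer flips bond 0)
b3 stroke→I1  (0-jn J2 has e-setter on 1)

β0 stroke→TF1
β1 stroke→J2
β2 stroke→J1
β3 stroke→I1
β4 stroke→R1
β5 stroke→Sf1
β6 stroke→Sf2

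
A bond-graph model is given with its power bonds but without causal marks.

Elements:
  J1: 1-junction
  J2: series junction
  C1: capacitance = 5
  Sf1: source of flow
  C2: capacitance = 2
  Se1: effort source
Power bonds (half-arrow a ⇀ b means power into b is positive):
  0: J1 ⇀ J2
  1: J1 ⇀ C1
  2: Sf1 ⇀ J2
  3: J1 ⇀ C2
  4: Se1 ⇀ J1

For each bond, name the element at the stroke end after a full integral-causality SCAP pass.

b2 |Sf1  (source Sf1 imposes f)
b4 |J1  (Se1 (Se) sets effort on bond)
b0 |J2  (J2: bond 2 brought flow, rest push out)
b1 |J1  (J1: bond 0 brought flow, rest push out)
b3 |J1  (1-jn J1 has f-setter on 0)

β0 →J2
β1 →J1
β2 →Sf1
β3 →J1
β4 →J1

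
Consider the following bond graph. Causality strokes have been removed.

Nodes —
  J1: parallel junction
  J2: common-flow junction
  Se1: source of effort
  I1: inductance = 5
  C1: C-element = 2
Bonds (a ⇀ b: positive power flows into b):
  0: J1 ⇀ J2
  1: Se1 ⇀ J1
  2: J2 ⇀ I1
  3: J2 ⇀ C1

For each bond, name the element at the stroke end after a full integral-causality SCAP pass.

#0 →J2
#1 →J1
#2 →I1
#3 →J2

bond 1 stroke→J1  (Se1 fixes effort; stroke away)
bond 0 stroke→J2  (common-e at J1 fixed by 1)
bond 2 stroke→I1  (I1 integral (f out))
bond 3 stroke→J2  (1-jn J2 has f-setter on 2)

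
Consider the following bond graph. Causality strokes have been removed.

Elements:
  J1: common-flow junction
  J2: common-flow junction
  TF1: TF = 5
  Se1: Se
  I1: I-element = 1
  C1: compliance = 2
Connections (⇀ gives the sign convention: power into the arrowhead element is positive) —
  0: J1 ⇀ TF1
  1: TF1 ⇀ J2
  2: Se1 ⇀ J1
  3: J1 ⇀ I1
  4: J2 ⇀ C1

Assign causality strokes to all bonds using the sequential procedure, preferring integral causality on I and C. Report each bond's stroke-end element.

β2 stroke at J1  (Se1 (Se) sets effort on bond)
β3 stroke at I1  (I1 integral (f out))
β0 stroke at J1  (common-f at J1 fixed by 3)
β1 stroke at TF1  (TF1: transformer flips bond 0)
β4 stroke at J2  (1-jn J2 has f-setter on 1)

β0 stroke→J1
β1 stroke→TF1
β2 stroke→J1
β3 stroke→I1
β4 stroke→J2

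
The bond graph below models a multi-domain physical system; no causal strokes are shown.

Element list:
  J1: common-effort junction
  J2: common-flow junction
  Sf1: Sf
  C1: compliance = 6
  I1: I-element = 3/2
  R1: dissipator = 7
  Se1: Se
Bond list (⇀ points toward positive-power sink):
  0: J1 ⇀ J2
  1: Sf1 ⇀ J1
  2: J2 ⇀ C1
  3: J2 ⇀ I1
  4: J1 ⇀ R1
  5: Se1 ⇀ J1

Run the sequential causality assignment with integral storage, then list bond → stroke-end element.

β0 →J2
β1 →Sf1
β2 →J2
β3 →I1
β4 →R1
β5 →J1

#1 →Sf1  (Sf1 fixes flow; stroke at Sf1)
#5 →J1  (source Se1 imposes e)
#0 →J2  (0-jn J1 has e-setter on 5)
#4 →R1  (J1: bond 5 brought effort, rest push out)
#2 →J2  (prefer integral on C1)
#3 →I1  (only one flow-in slot at J2)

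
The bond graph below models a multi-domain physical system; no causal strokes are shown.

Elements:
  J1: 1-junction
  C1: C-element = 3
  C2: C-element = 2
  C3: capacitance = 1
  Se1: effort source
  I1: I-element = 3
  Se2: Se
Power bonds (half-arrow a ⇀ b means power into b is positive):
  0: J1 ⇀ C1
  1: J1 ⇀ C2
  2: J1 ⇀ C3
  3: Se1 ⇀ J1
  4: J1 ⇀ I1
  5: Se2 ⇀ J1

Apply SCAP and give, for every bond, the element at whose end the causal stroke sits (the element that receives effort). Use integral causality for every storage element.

β3 |J1  (Se1 (Se) sets effort on bond)
β5 |J1  (Se2: effort source, stroke at far end)
β0 |J1  (prefer integral on C1)
β1 |J1  (C2 outputs effort q/C2)
β2 |J1  (prefer integral on C3)
β4 |I1  (only one flow-in slot at J1)

bond 0 |J1
bond 1 |J1
bond 2 |J1
bond 3 |J1
bond 4 |I1
bond 5 |J1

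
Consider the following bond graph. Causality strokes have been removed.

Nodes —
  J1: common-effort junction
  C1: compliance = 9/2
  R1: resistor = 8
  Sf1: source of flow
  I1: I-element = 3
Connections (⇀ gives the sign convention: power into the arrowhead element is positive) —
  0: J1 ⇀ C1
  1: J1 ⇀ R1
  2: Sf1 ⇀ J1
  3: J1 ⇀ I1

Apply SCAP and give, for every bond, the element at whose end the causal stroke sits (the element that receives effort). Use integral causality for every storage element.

β2 stroke→Sf1  (Sf1 (Sf) sets flow on bond)
β0 stroke→J1  (C1 integral (e out))
β1 stroke→R1  (J1 effort already set via bond 0)
β3 stroke→I1  (J1: bond 0 brought effort, rest push out)

b0 stroke at J1
b1 stroke at R1
b2 stroke at Sf1
b3 stroke at I1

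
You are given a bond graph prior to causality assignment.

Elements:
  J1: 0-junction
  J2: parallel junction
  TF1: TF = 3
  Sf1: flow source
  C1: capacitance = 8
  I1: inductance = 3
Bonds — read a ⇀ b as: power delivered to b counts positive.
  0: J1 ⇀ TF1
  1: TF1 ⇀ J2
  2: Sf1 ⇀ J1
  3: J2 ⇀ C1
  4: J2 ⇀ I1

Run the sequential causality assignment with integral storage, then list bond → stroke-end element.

#0 |J1
#1 |TF1
#2 |Sf1
#3 |J2
#4 |I1

β2 →Sf1  (Sf1: flow source, stroke at near end)
β0 →J1  (closing 0-jn rule on J1)
β1 →TF1  (TF1 one-in-one-out from 0)
β3 →J2  (C1 integral (e out))
β4 →I1  (J2: bond 3 brought effort, rest push out)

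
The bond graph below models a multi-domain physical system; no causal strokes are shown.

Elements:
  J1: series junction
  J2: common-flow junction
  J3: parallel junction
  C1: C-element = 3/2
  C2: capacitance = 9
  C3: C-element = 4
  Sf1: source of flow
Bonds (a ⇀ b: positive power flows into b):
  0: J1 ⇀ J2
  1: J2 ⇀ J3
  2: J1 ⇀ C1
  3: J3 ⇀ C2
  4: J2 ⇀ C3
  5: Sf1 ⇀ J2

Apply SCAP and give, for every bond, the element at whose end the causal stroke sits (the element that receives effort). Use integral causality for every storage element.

b5 stroke at Sf1  (Sf1 (Sf) sets flow on bond)
b0 stroke at J2  (J2: bond 5 brought flow, rest push out)
b1 stroke at J2  (J2 flow already set via bond 5)
b4 stroke at J2  (1-jn J2 has f-setter on 5)
b3 stroke at J3  (J3: last free bond brings effort in)
b2 stroke at J1  (1-jn J1 has f-setter on 0)

#0 stroke at J2
#1 stroke at J2
#2 stroke at J1
#3 stroke at J3
#4 stroke at J2
#5 stroke at Sf1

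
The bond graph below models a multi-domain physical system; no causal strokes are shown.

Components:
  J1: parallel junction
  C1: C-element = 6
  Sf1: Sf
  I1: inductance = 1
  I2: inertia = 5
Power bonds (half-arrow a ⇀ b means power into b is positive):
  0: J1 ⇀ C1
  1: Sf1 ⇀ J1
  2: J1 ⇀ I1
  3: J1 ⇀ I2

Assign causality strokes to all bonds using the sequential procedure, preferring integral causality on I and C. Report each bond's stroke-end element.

bond 0 stroke at J1
bond 1 stroke at Sf1
bond 2 stroke at I1
bond 3 stroke at I2

b1 stroke at Sf1  (Sf1: flow source, stroke at near end)
b0 stroke at J1  (C1 outputs effort q/C1)
b2 stroke at I1  (J1: bond 0 brought effort, rest push out)
b3 stroke at I2  (0-jn J1 has e-setter on 0)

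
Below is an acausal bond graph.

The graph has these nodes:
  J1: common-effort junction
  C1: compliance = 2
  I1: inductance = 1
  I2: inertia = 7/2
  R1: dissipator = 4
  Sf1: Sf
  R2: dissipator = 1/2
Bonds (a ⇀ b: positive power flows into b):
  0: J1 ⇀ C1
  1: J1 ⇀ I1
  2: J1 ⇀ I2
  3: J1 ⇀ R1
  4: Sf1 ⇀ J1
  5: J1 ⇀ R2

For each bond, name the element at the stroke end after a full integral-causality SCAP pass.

bond 4 stroke→Sf1  (Sf1 fixes flow; stroke at Sf1)
bond 0 stroke→J1  (prefer integral on C1)
bond 1 stroke→I1  (J1 effort already set via bond 0)
bond 2 stroke→I2  (0-jn J1 has e-setter on 0)
bond 3 stroke→R1  (J1 effort already set via bond 0)
bond 5 stroke→R2  (common-e at J1 fixed by 0)

b0 |J1
b1 |I1
b2 |I2
b3 |R1
b4 |Sf1
b5 |R2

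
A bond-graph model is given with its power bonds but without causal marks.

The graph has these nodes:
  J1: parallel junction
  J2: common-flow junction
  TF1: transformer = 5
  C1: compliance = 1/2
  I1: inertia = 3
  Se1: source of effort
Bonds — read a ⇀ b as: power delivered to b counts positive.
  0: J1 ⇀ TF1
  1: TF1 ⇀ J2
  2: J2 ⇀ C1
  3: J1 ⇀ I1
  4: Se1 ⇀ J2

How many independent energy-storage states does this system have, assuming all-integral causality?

2  (C1, I1 all integral)

b4 stroke at J2  (Se1 (Se) sets effort on bond)
b2 stroke at J2  (prefer integral on C1)
b1 stroke at TF1  (J2: last free bond brings flow in)
b0 stroke at J1  (TF1: transformer flips bond 1)
b3 stroke at I1  (J1 effort already set via bond 0)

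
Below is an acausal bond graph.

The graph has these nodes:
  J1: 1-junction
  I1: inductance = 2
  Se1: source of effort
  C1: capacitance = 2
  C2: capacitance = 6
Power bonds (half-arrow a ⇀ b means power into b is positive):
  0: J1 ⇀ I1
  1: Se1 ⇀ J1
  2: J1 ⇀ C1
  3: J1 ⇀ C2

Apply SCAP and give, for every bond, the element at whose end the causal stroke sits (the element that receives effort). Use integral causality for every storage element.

β0 |I1
β1 |J1
β2 |J1
β3 |J1

bond 1 →J1  (Se1 (Se) sets effort on bond)
bond 0 →I1  (I1 integral (f out))
bond 2 →J1  (J1 flow already set via bond 0)
bond 3 →J1  (common-f at J1 fixed by 0)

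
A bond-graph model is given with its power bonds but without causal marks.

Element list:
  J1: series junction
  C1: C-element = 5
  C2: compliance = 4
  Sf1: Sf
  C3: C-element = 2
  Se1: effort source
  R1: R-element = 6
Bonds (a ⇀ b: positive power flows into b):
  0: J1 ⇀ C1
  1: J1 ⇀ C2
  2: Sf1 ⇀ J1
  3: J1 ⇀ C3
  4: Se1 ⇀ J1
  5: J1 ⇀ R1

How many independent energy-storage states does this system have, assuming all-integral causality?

3  (C1, C2, C3 all integral)

#2 stroke at Sf1  (Sf1: flow source, stroke at near end)
#4 stroke at J1  (source Se1 imposes e)
#0 stroke at J1  (1-jn J1 has f-setter on 2)
#1 stroke at J1  (J1: bond 2 brought flow, rest push out)
#3 stroke at J1  (common-f at J1 fixed by 2)
#5 stroke at J1  (common-f at J1 fixed by 2)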